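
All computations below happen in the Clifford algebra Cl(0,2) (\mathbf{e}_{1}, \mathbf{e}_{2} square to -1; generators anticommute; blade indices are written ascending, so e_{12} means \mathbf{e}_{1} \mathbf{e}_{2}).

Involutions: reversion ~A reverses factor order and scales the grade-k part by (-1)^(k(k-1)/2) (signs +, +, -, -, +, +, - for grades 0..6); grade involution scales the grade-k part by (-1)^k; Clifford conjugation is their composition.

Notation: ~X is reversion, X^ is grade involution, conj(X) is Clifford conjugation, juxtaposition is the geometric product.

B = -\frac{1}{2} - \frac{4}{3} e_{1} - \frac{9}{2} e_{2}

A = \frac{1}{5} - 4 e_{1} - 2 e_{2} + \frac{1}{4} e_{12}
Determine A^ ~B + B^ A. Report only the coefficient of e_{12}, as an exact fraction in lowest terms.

first term: \frac{427}{30} - \frac{137}{120} e_{1} - \frac{67}{30} e_{2} - \frac{371}{24} e_{12}
second term: \frac{427}{30} + \frac{407}{120} e_{1} + \frac{47}{30} e_{2} + \frac{365}{24} e_{12}
Answer: -\frac{1}{4}


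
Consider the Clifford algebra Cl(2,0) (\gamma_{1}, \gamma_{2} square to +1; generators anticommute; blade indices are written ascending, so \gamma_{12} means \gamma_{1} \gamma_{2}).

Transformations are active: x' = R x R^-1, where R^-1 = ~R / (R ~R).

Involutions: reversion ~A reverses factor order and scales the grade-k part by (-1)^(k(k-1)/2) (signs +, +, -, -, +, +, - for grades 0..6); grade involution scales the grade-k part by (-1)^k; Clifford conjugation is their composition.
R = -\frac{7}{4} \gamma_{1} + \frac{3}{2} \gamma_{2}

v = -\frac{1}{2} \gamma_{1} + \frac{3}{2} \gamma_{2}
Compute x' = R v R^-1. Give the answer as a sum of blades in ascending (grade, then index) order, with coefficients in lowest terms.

~R = -\frac{7}{4} \gamma_{1} + \frac{3}{2} \gamma_{2}, and R ~R = \frac{85}{16}, so R^-1 = ~R / (\frac{85}{16}).
R v = \frac{25}{8} - \frac{15}{8} \gamma_{12}
Answer: -\frac{53}{34} \gamma_{1} + \frac{9}{34} \gamma_{2}


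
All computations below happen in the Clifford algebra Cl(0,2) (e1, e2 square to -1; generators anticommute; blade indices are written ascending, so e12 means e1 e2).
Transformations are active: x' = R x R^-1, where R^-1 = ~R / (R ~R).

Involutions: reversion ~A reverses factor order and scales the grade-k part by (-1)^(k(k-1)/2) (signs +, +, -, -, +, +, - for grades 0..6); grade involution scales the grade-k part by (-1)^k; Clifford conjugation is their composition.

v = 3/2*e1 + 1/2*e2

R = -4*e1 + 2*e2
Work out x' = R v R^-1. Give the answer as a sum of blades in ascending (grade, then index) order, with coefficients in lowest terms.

~R = -4*e1 + 2*e2, and R ~R = -20, so R^-1 = ~R / (-20).
R v = 5 - 5*e12
Answer: 1/2*e1 - 3/2*e2


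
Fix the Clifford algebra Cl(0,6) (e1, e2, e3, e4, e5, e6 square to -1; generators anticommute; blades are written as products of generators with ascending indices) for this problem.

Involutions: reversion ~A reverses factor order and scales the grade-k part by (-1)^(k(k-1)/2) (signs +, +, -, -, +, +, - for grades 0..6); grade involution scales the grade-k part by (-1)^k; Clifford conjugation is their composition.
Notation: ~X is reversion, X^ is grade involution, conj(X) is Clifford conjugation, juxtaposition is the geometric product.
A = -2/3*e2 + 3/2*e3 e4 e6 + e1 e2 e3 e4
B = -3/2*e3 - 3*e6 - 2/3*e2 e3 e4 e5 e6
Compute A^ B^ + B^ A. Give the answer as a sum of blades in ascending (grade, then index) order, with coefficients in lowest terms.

first term: e2 e3 - e2 e5 + 2*e2 e6 + 9/2*e3 e4 + 9/4*e4 e6 + 3/2*e1 e2 e4 + 2/3*e1 e5 e6 - 4/9*e3 e4 e5 e6 + 3*e1 e2 e3 e4 e6
second term: e2 e3 + e2 e5 + 2*e2 e6 - 9/2*e3 e4 - 9/4*e4 e6 - 3/2*e1 e2 e4 - 2/3*e1 e5 e6 + 4/9*e3 e4 e5 e6 + 3*e1 e2 e3 e4 e6
Answer: 2*e2 e3 + 4*e2 e6 + 6*e1 e2 e3 e4 e6


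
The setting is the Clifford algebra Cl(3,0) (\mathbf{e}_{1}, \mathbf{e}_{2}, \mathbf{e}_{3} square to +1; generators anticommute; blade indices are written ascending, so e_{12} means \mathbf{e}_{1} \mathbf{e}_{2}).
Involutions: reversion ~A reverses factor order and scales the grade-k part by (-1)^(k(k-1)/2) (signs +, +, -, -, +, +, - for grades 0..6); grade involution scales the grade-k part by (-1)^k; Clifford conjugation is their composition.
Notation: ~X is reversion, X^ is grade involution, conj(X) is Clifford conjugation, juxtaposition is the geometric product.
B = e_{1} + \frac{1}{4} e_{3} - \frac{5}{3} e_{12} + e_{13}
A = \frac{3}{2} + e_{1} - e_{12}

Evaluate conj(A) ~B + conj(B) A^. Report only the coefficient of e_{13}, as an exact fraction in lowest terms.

first term: -\frac{8}{3} + \frac{3}{2} e_{1} - \frac{8}{3} e_{2} + \frac{11}{8} e_{3} + \frac{5}{2} e_{12} - \frac{7}{4} e_{13} + e_{23} + \frac{1}{4} e_{123}
second term: \frac{8}{3} - \frac{3}{2} e_{1} + \frac{8}{3} e_{2} - \frac{11}{8} e_{3} + \frac{5}{2} e_{12} - \frac{7}{4} e_{13} + e_{23} + \frac{1}{4} e_{123}
Answer: -\frac{7}{2}


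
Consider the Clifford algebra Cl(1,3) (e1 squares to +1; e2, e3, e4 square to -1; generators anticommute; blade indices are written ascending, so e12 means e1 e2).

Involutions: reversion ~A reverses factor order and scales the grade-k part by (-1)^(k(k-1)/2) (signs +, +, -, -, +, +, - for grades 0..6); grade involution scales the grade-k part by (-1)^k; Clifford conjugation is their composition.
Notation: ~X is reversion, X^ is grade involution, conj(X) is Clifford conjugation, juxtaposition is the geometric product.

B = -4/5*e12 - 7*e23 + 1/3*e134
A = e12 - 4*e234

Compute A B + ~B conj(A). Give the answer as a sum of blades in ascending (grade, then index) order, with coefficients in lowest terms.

first term: -4/5 - 28*e4 - 4/3*e12 + 7*e13 + 16/5*e134 - 1/3*e234
second term: -4/5 + 28*e4 - 4/3*e12 - 7*e13 + 16/5*e134 + 1/3*e234
Answer: -8/5 - 8/3*e12 + 32/5*e134


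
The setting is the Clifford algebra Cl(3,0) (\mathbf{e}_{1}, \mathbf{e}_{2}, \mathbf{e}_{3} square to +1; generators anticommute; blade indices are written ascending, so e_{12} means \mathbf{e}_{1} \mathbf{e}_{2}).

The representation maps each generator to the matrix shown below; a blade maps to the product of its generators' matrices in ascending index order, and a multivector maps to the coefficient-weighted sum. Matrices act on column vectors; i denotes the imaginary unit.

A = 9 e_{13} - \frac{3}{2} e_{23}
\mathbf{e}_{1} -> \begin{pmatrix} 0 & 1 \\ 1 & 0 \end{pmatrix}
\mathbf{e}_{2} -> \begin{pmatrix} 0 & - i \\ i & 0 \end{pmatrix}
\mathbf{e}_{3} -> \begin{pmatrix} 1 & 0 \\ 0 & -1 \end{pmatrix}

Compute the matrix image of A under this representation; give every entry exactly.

Bivector images (products of the table entries): rho(e_{13}) = rho(\mathbf{e}_{1})rho(\mathbf{e}_{3}) = \begin{pmatrix} 0 & -1 \\ 1 & 0 \end{pmatrix}; rho(e_{23}) = rho(\mathbf{e}_{2})rho(\mathbf{e}_{3}) = \begin{pmatrix} 0 & i \\ i & 0 \end{pmatrix}.
M = (9)*rho(e_{13}) + (-\frac{3}{2})*rho(e_{23}), summed entrywise:
Answer: \begin{pmatrix} 0 & -9 - \frac{3 i}{2} \\ 9 - \frac{3 i}{2} & 0 \end{pmatrix}


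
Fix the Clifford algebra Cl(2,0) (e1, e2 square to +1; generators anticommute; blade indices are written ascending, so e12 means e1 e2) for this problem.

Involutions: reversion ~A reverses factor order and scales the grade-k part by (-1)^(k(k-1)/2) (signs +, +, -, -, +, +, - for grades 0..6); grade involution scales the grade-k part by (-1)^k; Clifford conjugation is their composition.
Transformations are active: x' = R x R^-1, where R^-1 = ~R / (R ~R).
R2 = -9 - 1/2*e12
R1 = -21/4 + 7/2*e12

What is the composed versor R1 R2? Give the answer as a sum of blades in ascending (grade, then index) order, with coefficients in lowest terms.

Distribute over the terms of R1 (each basis-blade product reordered to ascending indices, repeated generators contracted through their squares):
(-21/4) R2 = 189/4 + 21/8*e12
(7/2*e12) R2 = 7/4 - 63/2*e12
Summing the partial products and collecting blades:
Answer: 49 - 231/8*e12


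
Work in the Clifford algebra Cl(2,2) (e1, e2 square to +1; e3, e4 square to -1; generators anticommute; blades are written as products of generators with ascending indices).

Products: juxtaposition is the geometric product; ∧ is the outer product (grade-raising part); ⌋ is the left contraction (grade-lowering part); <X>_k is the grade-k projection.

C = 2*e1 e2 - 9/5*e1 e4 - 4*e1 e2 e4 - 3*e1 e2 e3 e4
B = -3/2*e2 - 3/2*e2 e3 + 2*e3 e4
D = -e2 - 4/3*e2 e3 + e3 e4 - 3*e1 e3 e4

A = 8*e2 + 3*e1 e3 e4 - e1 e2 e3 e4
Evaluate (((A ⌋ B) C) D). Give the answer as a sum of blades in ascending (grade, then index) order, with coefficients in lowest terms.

step 1: -12 - 12*e3
step 2: -24*e1 e2 + 108/5*e1 e4 - 24*e1 e2 e3 + 12*e1 e2 e4 - 108/5*e1 e3 e4 + 84*e1 e2 e3 e4
step 3: -324/5 + 388/5*e1 - 252*e2 + 324/5*e3 - 84*e1 e2 + 148/5*e1 e3 - 100*e1 e4 - 36*e2 e3 - 72*e2 e4 + 12*e1 e2 e3 + 372/5*e1 e2 e4 - 100*e1 e3 e4 - 72*e2 e3 e4 - 156/5*e1 e2 e3 e4
Answer: -324/5 + 388/5*e1 - 252*e2 + 324/5*e3 - 84*e1 e2 + 148/5*e1 e3 - 100*e1 e4 - 36*e2 e3 - 72*e2 e4 + 12*e1 e2 e3 + 372/5*e1 e2 e4 - 100*e1 e3 e4 - 72*e2 e3 e4 - 156/5*e1 e2 e3 e4


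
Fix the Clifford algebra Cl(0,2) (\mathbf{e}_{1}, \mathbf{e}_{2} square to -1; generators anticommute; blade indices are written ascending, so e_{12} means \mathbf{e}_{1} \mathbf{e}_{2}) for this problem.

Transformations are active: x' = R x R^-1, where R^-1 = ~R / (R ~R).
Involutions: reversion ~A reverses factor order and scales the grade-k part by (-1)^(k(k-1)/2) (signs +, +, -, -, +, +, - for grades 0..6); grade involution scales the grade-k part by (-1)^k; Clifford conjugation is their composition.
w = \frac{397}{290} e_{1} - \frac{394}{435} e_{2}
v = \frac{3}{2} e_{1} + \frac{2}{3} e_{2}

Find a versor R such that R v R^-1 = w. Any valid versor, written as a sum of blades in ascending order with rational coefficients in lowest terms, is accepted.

Key observation: q(v) = q(w) = -\frac{97}{36} (sandwiches preserve the norm), so R = v + w = \frac{416}{145} e_{1} - \frac{104}{435} e_{2} works whenever it is invertible — the component of v along it is kept and (v - w)/2 reverses, sending v to w.
Answer: \frac{416}{145} e_{1} - \frac{104}{435} e_{2}


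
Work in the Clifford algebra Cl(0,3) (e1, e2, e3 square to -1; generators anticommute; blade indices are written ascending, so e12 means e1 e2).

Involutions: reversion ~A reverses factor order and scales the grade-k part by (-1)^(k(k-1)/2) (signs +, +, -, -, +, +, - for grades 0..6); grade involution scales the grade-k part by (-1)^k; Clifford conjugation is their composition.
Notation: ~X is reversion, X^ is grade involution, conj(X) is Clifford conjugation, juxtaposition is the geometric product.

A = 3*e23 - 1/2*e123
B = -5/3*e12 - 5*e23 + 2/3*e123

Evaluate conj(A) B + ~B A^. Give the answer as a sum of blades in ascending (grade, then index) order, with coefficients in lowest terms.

first term: -46/3 - 1/2*e1 - 5/6*e3 + 5*e13
second term: -46/3 - 1/2*e1 - 5/6*e3 - 5*e13
Answer: -92/3 - e1 - 5/3*e3


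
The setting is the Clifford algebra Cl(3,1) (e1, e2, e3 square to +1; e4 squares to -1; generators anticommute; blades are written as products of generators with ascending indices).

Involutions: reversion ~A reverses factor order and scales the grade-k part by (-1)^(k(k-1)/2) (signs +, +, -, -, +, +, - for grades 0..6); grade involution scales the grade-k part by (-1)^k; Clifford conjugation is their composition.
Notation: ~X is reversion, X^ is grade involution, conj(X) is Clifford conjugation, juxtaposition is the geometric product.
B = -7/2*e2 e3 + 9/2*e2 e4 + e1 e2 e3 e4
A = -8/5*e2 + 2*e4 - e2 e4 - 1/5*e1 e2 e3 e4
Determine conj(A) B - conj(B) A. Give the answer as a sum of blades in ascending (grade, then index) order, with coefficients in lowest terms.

first term: 47/10 - 9*e2 - 28/5*e3 + 36/5*e4 - 1/10*e1 e3 - 7/10*e1 e4 - 7/2*e3 e4 - 2*e1 e2 e3 - 8/5*e1 e3 e4 + 7*e2 e3 e4
second term: 47/10 + 9*e2 + 28/5*e3 - 36/5*e4 + 1/10*e1 e3 + 7/10*e1 e4 + 7/2*e3 e4 - 2*e1 e2 e3 - 8/5*e1 e3 e4 + 7*e2 e3 e4
Answer: -18*e2 - 56/5*e3 + 72/5*e4 - 1/5*e1 e3 - 7/5*e1 e4 - 7*e3 e4


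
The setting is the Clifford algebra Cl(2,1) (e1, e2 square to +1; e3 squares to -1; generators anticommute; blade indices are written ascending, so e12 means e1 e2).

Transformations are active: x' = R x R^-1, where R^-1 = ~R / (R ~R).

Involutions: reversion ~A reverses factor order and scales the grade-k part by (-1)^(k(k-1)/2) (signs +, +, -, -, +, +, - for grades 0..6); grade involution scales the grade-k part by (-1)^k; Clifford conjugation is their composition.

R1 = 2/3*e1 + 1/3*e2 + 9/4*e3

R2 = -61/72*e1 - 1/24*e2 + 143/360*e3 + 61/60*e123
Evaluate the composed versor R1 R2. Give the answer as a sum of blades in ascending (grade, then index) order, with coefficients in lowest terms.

Distribute over the terms of R1 (each basis-blade product reordered to ascending indices, repeated generators contracted through their squares):
(2/3*e1) R2 = -61/108 - 1/36*e12 + 143/540*e13 + 61/90*e23
(1/3*e2) R2 = -1/72 + 61/216*e12 - 61/180*e13 + 143/1080*e23
(9/4*e3) R2 = -143/160 - 183/80*e12 + 61/32*e13 + 3/32*e23
Summing the partial products and collecting blades:
Answer: -6361/4320 - 4391/2160*e12 + 1583/864*e13 + 781/864*e23


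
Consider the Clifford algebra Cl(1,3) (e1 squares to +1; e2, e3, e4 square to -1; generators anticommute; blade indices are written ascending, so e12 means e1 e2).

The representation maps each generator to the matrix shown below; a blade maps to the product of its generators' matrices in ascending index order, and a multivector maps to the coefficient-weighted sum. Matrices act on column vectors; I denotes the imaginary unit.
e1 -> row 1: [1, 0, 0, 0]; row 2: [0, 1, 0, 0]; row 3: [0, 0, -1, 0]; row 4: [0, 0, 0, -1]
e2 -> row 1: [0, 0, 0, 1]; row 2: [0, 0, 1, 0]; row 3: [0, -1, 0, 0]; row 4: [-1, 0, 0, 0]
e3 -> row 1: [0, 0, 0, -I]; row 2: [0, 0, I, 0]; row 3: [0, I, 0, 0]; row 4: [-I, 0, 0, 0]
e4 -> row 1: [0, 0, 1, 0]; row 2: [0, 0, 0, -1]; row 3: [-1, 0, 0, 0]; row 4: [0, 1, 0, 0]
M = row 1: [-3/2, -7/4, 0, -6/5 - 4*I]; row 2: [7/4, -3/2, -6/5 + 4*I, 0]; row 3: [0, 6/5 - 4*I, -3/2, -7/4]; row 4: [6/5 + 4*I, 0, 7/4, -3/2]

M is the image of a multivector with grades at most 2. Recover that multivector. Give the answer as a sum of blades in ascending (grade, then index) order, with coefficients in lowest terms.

Method: the blade images are trace-orthogonal — tr(rho(e_A) rho(e_B)^-1) = 4 if A = B and 0 otherwise — and rho(e_A)^-1 = (e_A)^2 * rho(e_A) with (e_A)^2 = +1 or -1, so the coefficient of e_A in the preimage is (e_A)^2 * tr(M rho(e_A))/4.
Nonzero projections over blades of grade <= 2: 1: (1)^2 = +1, tr(M 1) = -6, coefficient -3/2; e2: (e2)^2 = -1, tr(M rho(e2)) = 24/5, coefficient -6/5; e13: (e13)^2 = +1, tr(M rho(e13)) = 16, coefficient 4; e24: (e24)^2 = -1, tr(M rho(e24)) = 7, coefficient -7/4. Every other blade of grade <= 2 projects to 0.
Answer: -3/2 - 6/5*e2 + 4*e13 - 7/4*e24


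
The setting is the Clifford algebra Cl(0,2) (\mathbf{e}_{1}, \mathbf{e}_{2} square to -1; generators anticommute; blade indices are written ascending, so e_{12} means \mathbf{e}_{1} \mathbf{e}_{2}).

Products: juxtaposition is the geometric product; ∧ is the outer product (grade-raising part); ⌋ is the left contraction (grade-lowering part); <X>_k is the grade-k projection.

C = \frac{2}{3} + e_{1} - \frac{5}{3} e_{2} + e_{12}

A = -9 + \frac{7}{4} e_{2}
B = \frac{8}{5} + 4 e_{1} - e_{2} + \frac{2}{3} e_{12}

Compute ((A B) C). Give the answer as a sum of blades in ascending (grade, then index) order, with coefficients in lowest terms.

step 1: -\frac{253}{20} - \frac{209}{6} e_{1} + \frac{59}{5} e_{2} - 13 e_{12}
step 2: \frac{886}{15} - \frac{8233}{180} e_{1} + \frac{3047}{60} e_{2} + \frac{4489}{180} e_{12}
Answer: \frac{886}{15} - \frac{8233}{180} e_{1} + \frac{3047}{60} e_{2} + \frac{4489}{180} e_{12}


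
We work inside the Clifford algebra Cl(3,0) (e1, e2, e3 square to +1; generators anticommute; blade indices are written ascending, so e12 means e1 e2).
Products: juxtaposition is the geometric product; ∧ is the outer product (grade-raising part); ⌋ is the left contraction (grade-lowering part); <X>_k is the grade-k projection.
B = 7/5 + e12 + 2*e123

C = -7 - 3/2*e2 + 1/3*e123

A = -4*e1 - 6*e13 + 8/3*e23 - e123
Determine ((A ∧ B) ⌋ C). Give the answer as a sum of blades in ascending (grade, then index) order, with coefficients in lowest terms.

step 1: -28/5*e1 - 42/5*e13 + 56/15*e23 - 7/5*e123
step 2: 7/15 - 56/45*e1 - 14/5*e2 - 28/15*e23
Answer: 7/15 - 56/45*e1 - 14/5*e2 - 28/15*e23


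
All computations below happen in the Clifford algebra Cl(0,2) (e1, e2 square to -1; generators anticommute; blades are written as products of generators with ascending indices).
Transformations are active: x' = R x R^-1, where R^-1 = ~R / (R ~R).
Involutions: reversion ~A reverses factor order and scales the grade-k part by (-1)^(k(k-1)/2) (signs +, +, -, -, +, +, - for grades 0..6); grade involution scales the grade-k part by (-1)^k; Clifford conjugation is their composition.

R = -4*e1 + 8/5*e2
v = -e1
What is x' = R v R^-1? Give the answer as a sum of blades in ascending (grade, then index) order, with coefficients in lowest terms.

~R = -4*e1 + 8/5*e2, and R ~R = -464/25, so R^-1 = ~R / (-464/25).
R v = -4 + 8/5*e1 e2
Answer: -21/29*e1 + 20/29*e2


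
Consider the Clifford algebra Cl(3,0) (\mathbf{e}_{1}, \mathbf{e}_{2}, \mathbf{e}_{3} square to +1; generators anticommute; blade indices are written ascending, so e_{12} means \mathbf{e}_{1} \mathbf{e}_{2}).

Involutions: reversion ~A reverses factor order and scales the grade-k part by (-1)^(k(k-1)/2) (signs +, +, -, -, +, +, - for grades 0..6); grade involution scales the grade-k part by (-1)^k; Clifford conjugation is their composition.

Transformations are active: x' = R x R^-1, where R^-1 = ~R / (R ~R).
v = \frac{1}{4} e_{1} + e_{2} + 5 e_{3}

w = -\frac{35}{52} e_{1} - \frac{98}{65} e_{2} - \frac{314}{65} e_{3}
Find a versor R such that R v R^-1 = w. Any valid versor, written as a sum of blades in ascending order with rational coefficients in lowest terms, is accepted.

Reasoning: v^2 = w^2 = \frac{417}{16} since conjugation preserves the quadratic form; R = v + w = -\frac{11}{26} e_{1} - \frac{33}{65} e_{2} + \frac{11}{65} e_{3} is then valid when invertible, keeping its own part and reversing (v - w)/2.
Answer: -\frac{11}{26} e_{1} - \frac{33}{65} e_{2} + \frac{11}{65} e_{3}


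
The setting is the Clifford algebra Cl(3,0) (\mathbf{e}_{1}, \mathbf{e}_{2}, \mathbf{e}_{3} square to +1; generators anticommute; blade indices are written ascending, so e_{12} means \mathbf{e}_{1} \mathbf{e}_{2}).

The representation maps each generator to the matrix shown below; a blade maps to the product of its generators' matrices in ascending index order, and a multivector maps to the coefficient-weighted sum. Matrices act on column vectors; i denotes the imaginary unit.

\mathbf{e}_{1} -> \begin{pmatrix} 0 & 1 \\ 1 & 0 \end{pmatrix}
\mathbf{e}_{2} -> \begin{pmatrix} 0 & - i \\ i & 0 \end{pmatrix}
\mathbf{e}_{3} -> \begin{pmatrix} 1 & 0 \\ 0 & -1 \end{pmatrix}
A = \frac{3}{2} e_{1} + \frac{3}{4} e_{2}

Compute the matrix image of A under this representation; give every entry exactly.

M = (\frac{3}{2})*rho(e_{1}) + (\frac{3}{4})*rho(e_{2}), summed entrywise:
Answer: \begin{pmatrix} 0 & \frac{3}{2} - \frac{3 i}{4} \\ \frac{3}{2} + \frac{3 i}{4} & 0 \end{pmatrix}


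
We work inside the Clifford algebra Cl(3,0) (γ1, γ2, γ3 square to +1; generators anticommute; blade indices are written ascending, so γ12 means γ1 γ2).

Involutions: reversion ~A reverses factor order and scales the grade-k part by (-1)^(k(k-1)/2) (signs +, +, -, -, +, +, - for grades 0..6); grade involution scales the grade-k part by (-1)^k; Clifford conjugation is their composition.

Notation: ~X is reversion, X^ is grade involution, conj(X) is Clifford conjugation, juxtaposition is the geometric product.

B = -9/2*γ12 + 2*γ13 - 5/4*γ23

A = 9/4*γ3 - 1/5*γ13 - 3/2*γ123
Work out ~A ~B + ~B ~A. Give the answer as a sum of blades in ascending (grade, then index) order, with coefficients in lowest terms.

first term: 2/5 + 21/8*γ1 - 93/16*γ2 - 27/4*γ3 - 1/4*γ12 + 9/10*γ23 + 81/8*γ123
second term: 2/5 - 51/8*γ1 - 3/16*γ2 - 27/4*γ3 + 1/4*γ12 - 9/10*γ23 + 81/8*γ123
Answer: 4/5 - 15/4*γ1 - 6*γ2 - 27/2*γ3 + 81/4*γ123


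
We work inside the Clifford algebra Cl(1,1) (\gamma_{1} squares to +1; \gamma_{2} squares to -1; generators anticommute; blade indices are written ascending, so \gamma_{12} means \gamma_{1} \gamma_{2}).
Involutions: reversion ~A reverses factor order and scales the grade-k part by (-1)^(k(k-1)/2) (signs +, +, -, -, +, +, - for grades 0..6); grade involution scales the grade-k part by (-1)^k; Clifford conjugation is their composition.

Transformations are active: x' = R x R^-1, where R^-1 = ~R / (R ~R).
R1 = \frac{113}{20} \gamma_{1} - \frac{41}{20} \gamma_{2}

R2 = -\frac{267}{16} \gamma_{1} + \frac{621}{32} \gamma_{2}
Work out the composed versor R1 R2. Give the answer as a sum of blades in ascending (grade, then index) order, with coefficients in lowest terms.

Distribute over the terms of R1 (each basis-blade product reordered to ascending indices, repeated generators contracted through their squares):
(\frac{113}{20} \gamma_{1}) R2 = -\frac{30171}{320} + \frac{70173}{640} \gamma_{12}
(-\frac{41}{20} \gamma_{2}) R2 = \frac{25461}{640} - \frac{10947}{320} \gamma_{12}
Summing the partial products and collecting blades:
Answer: -\frac{34881}{640} + \frac{48279}{640} \gamma_{12}


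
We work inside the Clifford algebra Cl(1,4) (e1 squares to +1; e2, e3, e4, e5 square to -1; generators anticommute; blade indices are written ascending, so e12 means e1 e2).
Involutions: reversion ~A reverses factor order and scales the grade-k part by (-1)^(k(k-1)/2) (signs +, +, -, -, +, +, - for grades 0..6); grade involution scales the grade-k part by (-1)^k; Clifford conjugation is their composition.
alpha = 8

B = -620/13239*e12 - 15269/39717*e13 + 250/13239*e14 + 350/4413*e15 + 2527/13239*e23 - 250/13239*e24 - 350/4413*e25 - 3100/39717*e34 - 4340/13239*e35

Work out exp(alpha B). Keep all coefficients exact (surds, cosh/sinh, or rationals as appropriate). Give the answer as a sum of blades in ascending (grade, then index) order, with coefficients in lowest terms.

B^2 term by term: the squares give (-620/13239)^2*(e12)^2 + (-15269/39717)^2*(e13)^2 + (250/13239)^2*(e14)^2 + (350/4413)^2*(e15)^2 + (2527/13239)^2*(e23)^2 + (-250/13239)^2*(e24)^2 + (-350/4413)^2*(e25)^2 + (-3100/39717)^2*(e34)^2 + (-4340/13239)^2*(e35)^2 = 384400/175271121*(+1) + 233142361/1577440089*(+1) + 62500/175271121*(+1) + 122500/19474569*(+1) + 6385729/175271121*(-1) + 62500/175271121*(-1) + 122500/19474569*(-1) + 9610000/1577440089*(-1) + 18835600/175271121*(-1) = 0 (each basis 2-blade squares to minus the product of its generators' squares); cross terms between blades sharing an index anticommute and cancel; the commuting (index-disjoint) pairs give grade-4 terms 2*c*c'*(blade product), which cancel blade by blade — e1234: 3844000/525813363 - 7634500/525813363 + 1263500/175271121 = 0; e1235: 5381600/175271121 - 10688300/175271121 + 1768900/58423707 = 0; e1245: 175000/58423707 - 175000/58423707 = 0; e1345: 2170000/175271121 - 2170000/175271121 = 0; e2345: -2170000/175271121 + 2170000/175271121 = 0 — confirming B is simple. So B^2 = 0.
B^2 = 0, hence only two terms survive: exp(alpha B) = 1 + alpha B (parabolic case).
Answer: 1 - 4960/13239*e12 - 122152/39717*e13 + 2000/13239*e14 + 2800/4413*e15 + 20216/13239*e23 - 2000/13239*e24 - 2800/4413*e25 - 24800/39717*e34 - 34720/13239*e35


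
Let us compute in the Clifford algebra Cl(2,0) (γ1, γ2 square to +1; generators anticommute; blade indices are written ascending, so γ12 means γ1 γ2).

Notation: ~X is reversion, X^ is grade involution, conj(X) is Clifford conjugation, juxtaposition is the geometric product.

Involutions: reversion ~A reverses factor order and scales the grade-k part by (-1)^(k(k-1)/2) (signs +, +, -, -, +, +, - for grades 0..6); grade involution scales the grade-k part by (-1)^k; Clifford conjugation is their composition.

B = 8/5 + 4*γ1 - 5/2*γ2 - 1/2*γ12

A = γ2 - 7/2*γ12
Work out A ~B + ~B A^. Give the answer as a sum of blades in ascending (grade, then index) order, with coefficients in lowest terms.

first term: -3/4 + 33/4*γ1 + 78/5*γ2 - 48/5*γ12
second term: 17/4 - 37/4*γ1 - 78/5*γ2 - 48/5*γ12
Answer: 7/2 - γ1 - 96/5*γ12


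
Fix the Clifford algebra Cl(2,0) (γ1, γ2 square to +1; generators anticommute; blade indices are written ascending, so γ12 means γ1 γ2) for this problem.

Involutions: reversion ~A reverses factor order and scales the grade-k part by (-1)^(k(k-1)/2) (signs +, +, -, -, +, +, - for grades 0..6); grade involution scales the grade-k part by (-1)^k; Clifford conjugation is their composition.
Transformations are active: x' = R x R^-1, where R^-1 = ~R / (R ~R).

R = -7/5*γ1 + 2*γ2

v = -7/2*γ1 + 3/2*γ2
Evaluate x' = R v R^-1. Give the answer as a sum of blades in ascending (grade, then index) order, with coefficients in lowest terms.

~R = -7/5*γ1 + 2*γ2, and R ~R = 149/25, so R^-1 = ~R / (149/25).
R v = 79/10 + 49/10*γ12
Answer: -63/298*γ1 + 1133/298*γ2


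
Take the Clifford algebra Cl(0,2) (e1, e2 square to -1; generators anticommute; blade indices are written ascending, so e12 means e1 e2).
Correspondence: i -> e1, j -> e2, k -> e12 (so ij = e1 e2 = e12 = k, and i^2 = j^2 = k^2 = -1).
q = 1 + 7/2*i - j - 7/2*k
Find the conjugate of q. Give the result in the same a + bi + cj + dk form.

In blades: q = 1 + 7/2*e1 - e2 - 7/2*e12.
Conjugation here is Clifford conjugation: the scalar is fixed and the grade-1 and grade-2 blades all flip sign, giving 1 - 7/2*e1 + e2 + 7/2*e12; translating back:
Answer: 1 - 7/2*i + j + 7/2*k


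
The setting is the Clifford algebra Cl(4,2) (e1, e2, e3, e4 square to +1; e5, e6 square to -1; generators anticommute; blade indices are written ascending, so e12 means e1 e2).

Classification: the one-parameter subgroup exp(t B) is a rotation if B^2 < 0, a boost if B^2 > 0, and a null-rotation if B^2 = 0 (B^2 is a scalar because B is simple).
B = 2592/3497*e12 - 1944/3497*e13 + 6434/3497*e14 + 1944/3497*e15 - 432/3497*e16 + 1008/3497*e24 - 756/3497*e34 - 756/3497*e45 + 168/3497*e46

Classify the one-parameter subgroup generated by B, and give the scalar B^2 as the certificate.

B^2 term by term: the squares give (2592/3497)^2*(e12)^2 + (-1944/3497)^2*(e13)^2 + (6434/3497)^2*(e14)^2 + (1944/3497)^2*(e15)^2 + (-432/3497)^2*(e16)^2 + (1008/3497)^2*(e24)^2 + (-756/3497)^2*(e34)^2 + (-756/3497)^2*(e45)^2 + (168/3497)^2*(e46)^2 = 6718464/12229009*(-1) + 3779136/12229009*(-1) + 41396356/12229009*(-1) + 3779136/12229009*(+1) + 186624/12229009*(+1) + 1016064/12229009*(-1) + 571536/12229009*(-1) + 571536/12229009*(+1) + 28224/12229009*(+1) = -4 (each basis 2-blade squares to minus the product of its generators' squares); cross terms between blades sharing an index anticommute and cancel; the commuting (index-disjoint) pairs give grade-4 terms 2*c*c'*(blade product), which cancel blade by blade — e1234: -3919104/12229009 + 3919104/12229009 = 0; e1245: -3919104/12229009 + 3919104/12229009 = 0; e1246: 870912/12229009 - 870912/12229009 = 0; e1345: 2939328/12229009 - 2939328/12229009 = 0; e1346: -653184/12229009 + 653184/12229009 = 0; e1456: -653184/12229009 + 653184/12229009 = 0 — confirming B is simple. So B^2 = -4.
Answer: rotation, certificate B^2 = -4. One invariant decides it: the square -4 survives every conjugation, and its sign is exactly the classification.


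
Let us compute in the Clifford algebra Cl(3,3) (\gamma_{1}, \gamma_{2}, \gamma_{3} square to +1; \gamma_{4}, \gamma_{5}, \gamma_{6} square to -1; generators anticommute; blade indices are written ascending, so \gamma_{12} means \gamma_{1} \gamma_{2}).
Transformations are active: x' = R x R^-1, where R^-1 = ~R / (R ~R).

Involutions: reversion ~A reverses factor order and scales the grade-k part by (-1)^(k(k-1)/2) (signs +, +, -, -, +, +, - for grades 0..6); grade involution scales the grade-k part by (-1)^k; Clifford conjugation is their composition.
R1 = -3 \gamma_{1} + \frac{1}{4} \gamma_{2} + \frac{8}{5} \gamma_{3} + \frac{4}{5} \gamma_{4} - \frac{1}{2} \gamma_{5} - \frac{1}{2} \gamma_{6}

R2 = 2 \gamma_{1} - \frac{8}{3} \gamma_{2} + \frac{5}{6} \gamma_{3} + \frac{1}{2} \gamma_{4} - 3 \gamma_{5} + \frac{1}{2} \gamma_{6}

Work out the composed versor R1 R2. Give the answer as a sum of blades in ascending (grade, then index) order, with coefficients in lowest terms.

Distribute over the terms of R1 (each basis-blade product reordered to ascending indices, repeated generators contracted through their squares):
(-3 \gamma_{1}) R2 = -6 + 8 \gamma_{12} - \frac{5}{2} \gamma_{13} - \frac{3}{2} \gamma_{14} + 9 \gamma_{15} - \frac{3}{2} \gamma_{16}
(\frac{1}{4} \gamma_{2}) R2 = -\frac{2}{3} - \frac{1}{2} \gamma_{12} + \frac{5}{24} \gamma_{23} + \frac{1}{8} \gamma_{24} - \frac{3}{4} \gamma_{25} + \frac{1}{8} \gamma_{26}
(\frac{8}{5} \gamma_{3}) R2 = \frac{4}{3} - \frac{16}{5} \gamma_{13} + \frac{64}{15} \gamma_{23} + \frac{4}{5} \gamma_{34} - \frac{24}{5} \gamma_{35} + \frac{4}{5} \gamma_{36}
(\frac{4}{5} \gamma_{4}) R2 = -\frac{2}{5} - \frac{8}{5} \gamma_{14} + \frac{32}{15} \gamma_{24} - \frac{2}{3} \gamma_{34} - \frac{12}{5} \gamma_{45} + \frac{2}{5} \gamma_{46}
(-\frac{1}{2} \gamma_{5}) R2 = -\frac{3}{2} + \gamma_{15} - \frac{4}{3} \gamma_{25} + \frac{5}{12} \gamma_{35} + \frac{1}{4} \gamma_{45} - \frac{1}{4} \gamma_{56}
(-\frac{1}{2} \gamma_{6}) R2 = \frac{1}{4} + \gamma_{16} - \frac{4}{3} \gamma_{26} + \frac{5}{12} \gamma_{36} + \frac{1}{4} \gamma_{46} - \frac{3}{2} \gamma_{56}
Summing the partial products and collecting blades:
Answer: -\frac{419}{60} + \frac{15}{2} \gamma_{12} - \frac{57}{10} \gamma_{13} - \frac{31}{10} \gamma_{14} + 10 \gamma_{15} - \frac{1}{2} \gamma_{16} + \frac{179}{40} \gamma_{23} + \frac{271}{120} \gamma_{24} - \frac{25}{12} \gamma_{25} - \frac{29}{24} \gamma_{26} + \frac{2}{15} \gamma_{34} - \frac{263}{60} \gamma_{35} + \frac{73}{60} \gamma_{36} - \frac{43}{20} \gamma_{45} + \frac{13}{20} \gamma_{46} - \frac{7}{4} \gamma_{56}


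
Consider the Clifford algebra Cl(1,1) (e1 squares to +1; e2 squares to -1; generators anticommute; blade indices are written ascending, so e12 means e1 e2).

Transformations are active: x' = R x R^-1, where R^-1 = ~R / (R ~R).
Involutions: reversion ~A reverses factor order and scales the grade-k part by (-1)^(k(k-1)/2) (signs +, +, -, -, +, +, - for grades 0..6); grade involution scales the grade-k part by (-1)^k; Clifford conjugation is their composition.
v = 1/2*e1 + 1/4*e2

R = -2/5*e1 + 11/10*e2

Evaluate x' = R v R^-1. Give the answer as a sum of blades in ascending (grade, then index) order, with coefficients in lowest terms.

~R = -2/5*e1 + 11/10*e2, and R ~R = -21/20, so R^-1 = ~R / (-21/20).
R v = -19/40 - 13/20*e12
Answer: -181/210*e1 + 313/420*e2


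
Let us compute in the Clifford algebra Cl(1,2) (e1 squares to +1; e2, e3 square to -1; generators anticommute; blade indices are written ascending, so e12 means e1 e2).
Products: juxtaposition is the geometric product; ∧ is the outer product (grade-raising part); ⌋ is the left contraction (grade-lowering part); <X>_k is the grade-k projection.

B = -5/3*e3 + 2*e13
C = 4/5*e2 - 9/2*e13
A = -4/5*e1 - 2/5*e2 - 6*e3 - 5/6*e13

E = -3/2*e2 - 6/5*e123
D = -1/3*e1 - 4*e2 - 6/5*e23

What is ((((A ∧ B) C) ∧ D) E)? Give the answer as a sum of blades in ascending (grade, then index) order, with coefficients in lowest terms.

step 1: 4/3*e13 + 2/3*e23 + 4/5*e123
step 2: -6 + 18/5*e2 + 8/15*e3 + 3*e12 + 16/25*e13 - 16/15*e123
step 3: 2*e1 + 24*e2 + 6/5*e12 + 8/45*e13 + 28/3*e23 + 64/25*e123
step 4: 4884/125 + 13*e1 + 16/75*e2 - 386/25*e3 - 3*e12 - 816/25*e13 - 12/5*e23 + 4/15*e123
Answer: 4884/125 + 13*e1 + 16/75*e2 - 386/25*e3 - 3*e12 - 816/25*e13 - 12/5*e23 + 4/15*e123


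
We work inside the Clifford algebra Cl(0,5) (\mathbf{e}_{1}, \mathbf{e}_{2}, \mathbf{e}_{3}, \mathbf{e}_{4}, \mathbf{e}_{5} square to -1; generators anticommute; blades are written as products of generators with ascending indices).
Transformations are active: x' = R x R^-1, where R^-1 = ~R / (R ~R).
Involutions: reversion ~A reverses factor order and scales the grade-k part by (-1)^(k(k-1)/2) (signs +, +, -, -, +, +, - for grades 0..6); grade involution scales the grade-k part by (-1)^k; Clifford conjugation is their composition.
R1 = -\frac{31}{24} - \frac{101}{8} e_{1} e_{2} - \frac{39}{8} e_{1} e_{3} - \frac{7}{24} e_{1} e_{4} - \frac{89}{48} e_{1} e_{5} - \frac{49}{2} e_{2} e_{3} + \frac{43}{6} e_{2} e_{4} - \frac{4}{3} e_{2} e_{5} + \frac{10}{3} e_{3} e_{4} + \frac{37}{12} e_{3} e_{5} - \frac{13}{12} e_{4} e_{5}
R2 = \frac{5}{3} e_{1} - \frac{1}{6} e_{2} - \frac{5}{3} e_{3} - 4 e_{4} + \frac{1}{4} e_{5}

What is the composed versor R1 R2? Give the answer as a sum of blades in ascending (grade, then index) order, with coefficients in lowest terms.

Distribute over the terms of R2 (each basis-blade product reordered to ascending indices, repeated generators contracted through their squares):
R1 (\frac{5}{3} e_{1}) = -\frac{155}{72} e_{1} - \frac{505}{24} e_{2} - \frac{65}{8} e_{3} - \frac{35}{72} e_{4} - \frac{445}{144} e_{5} - \frac{245}{6} e_{1} e_{2} e_{3} + \frac{215}{18} e_{1} e_{2} e_{4} - \frac{20}{9} e_{1} e_{2} e_{5} + \frac{50}{9} e_{1} e_{3} e_{4} + \frac{185}{36} e_{1} e_{3} e_{5} - \frac{65}{36} e_{1} e_{4} e_{5}
R1 (-\frac{1}{6} e_{2}) = -\frac{101}{48} e_{1} + \frac{31}{144} e_{2} + \frac{49}{12} e_{3} - \frac{43}{36} e_{4} + \frac{2}{9} e_{5} - \frac{13}{16} e_{1} e_{2} e_{3} - \frac{7}{144} e_{1} e_{2} e_{4} - \frac{89}{288} e_{1} e_{2} e_{5} - \frac{5}{9} e_{2} e_{3} e_{4} - \frac{37}{72} e_{2} e_{3} e_{5} + \frac{13}{72} e_{2} e_{4} e_{5}
R1 (-\frac{5}{3} e_{3}) = -\frac{65}{8} e_{1} - \frac{245}{6} e_{2} + \frac{155}{72} e_{3} - \frac{50}{9} e_{4} - \frac{185}{36} e_{5} + \frac{505}{24} e_{1} e_{2} e_{3} - \frac{35}{72} e_{1} e_{3} e_{4} - \frac{445}{144} e_{1} e_{3} e_{5} + \frac{215}{18} e_{2} e_{3} e_{4} - \frac{20}{9} e_{2} e_{3} e_{5} + \frac{65}{36} e_{3} e_{4} e_{5}
R1 (-4 e_{4}) = -\frac{7}{6} e_{1} + \frac{86}{3} e_{2} + \frac{40}{3} e_{3} + \frac{31}{6} e_{4} + \frac{13}{3} e_{5} + \frac{101}{2} e_{1} e_{2} e_{4} + \frac{39}{2} e_{1} e_{3} e_{4} - \frac{89}{12} e_{1} e_{4} e_{5} + 98 e_{2} e_{3} e_{4} - \frac{16}{3} e_{2} e_{4} e_{5} + \frac{37}{3} e_{3} e_{4} e_{5}
R1 (\frac{1}{4} e_{5}) = \frac{89}{192} e_{1} + \frac{1}{3} e_{2} - \frac{37}{48} e_{3} + \frac{13}{48} e_{4} - \frac{31}{96} e_{5} - \frac{101}{32} e_{1} e_{2} e_{5} - \frac{39}{32} e_{1} e_{3} e_{5} - \frac{7}{96} e_{1} e_{4} e_{5} - \frac{49}{8} e_{2} e_{3} e_{5} + \frac{43}{24} e_{2} e_{4} e_{5} + \frac{5}{6} e_{3} e_{4} e_{5}
Summing the partial products and collecting blades:
Answer: -\frac{7537}{576} e_{1} - \frac{4703}{144} e_{2} + \frac{1537}{144} e_{3} - \frac{259}{144} e_{4} - \frac{1151}{288} e_{5} - \frac{989}{48} e_{1} e_{2} e_{3} + \frac{2995}{48} e_{1} e_{2} e_{4} - \frac{91}{16} e_{1} e_{2} e_{5} + \frac{1769}{72} e_{1} e_{3} e_{4} + \frac{239}{288} e_{1} e_{3} e_{5} - \frac{2677}{288} e_{1} e_{4} e_{5} + \frac{1969}{18} e_{2} e_{3} e_{4} - \frac{319}{36} e_{2} e_{3} e_{5} - \frac{121}{36} e_{2} e_{4} e_{5} + \frac{539}{36} e_{3} e_{4} e_{5}


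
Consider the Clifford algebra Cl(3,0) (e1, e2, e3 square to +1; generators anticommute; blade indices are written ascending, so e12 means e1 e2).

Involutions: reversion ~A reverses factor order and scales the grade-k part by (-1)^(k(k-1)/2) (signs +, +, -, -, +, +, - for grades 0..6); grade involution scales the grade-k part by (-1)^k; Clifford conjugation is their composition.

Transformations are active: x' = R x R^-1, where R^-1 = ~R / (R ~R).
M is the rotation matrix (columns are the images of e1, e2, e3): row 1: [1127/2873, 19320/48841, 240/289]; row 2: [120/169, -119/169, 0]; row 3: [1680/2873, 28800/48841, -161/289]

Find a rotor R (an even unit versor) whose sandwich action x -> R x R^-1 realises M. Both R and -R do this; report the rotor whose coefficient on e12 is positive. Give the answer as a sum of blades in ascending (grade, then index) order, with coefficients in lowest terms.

Method: write R = a + b12*e12 + b13*e13 + b23*e23 with a^2 + b12^2 + b13^2 + b23^2 = 1 (so R^-1 = ~R). Expanding the columns R e_j ~R gives tr M = 4a^2 - 1 and, from the antisymmetric part, M21 - M12 = -4a*b12, M13 - M31 = 4a*b13, M32 - M23 = -4a*b23.
Here tr M = -42441/48841, so a^2 = (1 + tr M)/4 = 1600/48841 and a = ±40/221. Taking a = 40/221: M21 - M12 = 15360/48841, M13 - M31 = 12000/48841, M32 - M23 = 28800/48841, giving b12 = -96/221, b13 = 75/221, b23 = -180/221, i.e. R = 40/221 - 96/221*e12 + 75/221*e13 - 180/221*e23.
Its e12 coefficient is negative, so report the other preimage -R.
Answer: -40/221 + 96/221*e12 - 75/221*e13 + 180/221*e23. Uniqueness: Spin(3) -> SO(3) maps R and -R to the same rotation of trace -42441/48841; fixing the sign of the e12 coefficient removes the ambiguity.


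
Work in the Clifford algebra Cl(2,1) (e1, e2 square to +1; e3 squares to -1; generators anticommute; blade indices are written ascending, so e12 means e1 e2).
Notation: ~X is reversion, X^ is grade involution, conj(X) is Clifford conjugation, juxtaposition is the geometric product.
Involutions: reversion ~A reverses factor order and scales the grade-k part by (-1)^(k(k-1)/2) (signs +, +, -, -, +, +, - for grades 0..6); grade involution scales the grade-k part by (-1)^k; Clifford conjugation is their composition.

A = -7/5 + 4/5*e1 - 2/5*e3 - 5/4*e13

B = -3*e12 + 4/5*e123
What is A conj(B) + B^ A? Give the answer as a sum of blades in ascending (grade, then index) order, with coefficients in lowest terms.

first term: 17/5*e2 - 97/25*e12 - 311/100*e23 - 58/25*e123
second term: 7/5*e2 + 97/25*e12 - 439/100*e23 + 58/25*e123
Answer: 24/5*e2 - 15/2*e23


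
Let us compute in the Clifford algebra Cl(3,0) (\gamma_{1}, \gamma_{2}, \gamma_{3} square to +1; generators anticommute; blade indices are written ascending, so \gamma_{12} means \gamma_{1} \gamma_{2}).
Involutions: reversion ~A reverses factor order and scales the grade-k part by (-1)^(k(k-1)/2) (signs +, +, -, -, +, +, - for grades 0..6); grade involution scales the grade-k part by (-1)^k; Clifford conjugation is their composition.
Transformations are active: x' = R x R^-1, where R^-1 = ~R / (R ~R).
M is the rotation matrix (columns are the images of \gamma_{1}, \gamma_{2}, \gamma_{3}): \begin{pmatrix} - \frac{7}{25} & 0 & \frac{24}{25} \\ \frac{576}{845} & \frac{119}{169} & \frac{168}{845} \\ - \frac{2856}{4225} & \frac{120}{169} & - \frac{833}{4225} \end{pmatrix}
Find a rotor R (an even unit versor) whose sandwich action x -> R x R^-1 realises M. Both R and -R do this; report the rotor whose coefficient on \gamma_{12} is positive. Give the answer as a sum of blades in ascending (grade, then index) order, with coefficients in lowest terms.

Method: write R = a + b12*\gamma_{12} + b13*\gamma_{13} + b23*\gamma_{23} with a^2 + b12^2 + b13^2 + b23^2 = 1 (so R^-1 = ~R). Expanding the columns R e_j ~R gives tr M = 4a^2 - 1 and, from the antisymmetric part, M21 - M12 = -4a*b12, M13 - M31 = 4a*b13, M32 - M23 = -4a*b23.
Here tr M = \frac{959}{4225}, so a^2 = (1 + tr M)/4 = \frac{1296}{4225} and a = ±\frac{36}{65}. Taking a = \frac{36}{65}: M21 - M12 = \frac{576}{845}, M13 - M31 = \frac{6912}{4225}, M32 - M23 = \frac{432}{845}, giving b12 = -\frac{4}{13}, b13 = \frac{48}{65}, b23 = -\frac{3}{13}, i.e. R = \frac{36}{65} - \frac{4}{13} \gamma_{12} + \frac{48}{65} \gamma_{13} - \frac{3}{13} \gamma_{23}.
Its \gamma_{12} coefficient is negative, so report the other preimage -R.
Answer: -\frac{36}{65} + \frac{4}{13} \gamma_{12} - \frac{48}{65} \gamma_{13} + \frac{3}{13} \gamma_{23}. Why the constraint matters: R and -R act identically through the sandwich — M has trace \frac{959}{4225} either way — so only the sign condition on \gamma_{12} picks one of the two preimages.


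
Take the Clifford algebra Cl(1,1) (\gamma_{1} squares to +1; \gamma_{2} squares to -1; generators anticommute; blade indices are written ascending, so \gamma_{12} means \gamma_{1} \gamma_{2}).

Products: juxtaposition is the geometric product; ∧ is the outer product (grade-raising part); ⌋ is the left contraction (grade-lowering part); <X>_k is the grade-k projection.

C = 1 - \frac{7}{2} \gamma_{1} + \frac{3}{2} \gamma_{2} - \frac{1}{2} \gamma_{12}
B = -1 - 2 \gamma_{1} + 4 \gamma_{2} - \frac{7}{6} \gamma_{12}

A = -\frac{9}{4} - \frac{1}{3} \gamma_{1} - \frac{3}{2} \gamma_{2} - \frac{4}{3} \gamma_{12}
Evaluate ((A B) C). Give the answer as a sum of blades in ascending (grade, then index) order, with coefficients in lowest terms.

step 1: \frac{377}{36} + \frac{143}{12} \gamma_{1} - \frac{88}{9} \gamma_{2} - \frac{3}{8} \gamma_{12}
step 2: -\frac{2359}{144} - \frac{2777}{144} \gamma_{1} - \frac{193}{144} \gamma_{2} - \frac{527}{24} \gamma_{12}
Answer: -\frac{2359}{144} - \frac{2777}{144} \gamma_{1} - \frac{193}{144} \gamma_{2} - \frac{527}{24} \gamma_{12}
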